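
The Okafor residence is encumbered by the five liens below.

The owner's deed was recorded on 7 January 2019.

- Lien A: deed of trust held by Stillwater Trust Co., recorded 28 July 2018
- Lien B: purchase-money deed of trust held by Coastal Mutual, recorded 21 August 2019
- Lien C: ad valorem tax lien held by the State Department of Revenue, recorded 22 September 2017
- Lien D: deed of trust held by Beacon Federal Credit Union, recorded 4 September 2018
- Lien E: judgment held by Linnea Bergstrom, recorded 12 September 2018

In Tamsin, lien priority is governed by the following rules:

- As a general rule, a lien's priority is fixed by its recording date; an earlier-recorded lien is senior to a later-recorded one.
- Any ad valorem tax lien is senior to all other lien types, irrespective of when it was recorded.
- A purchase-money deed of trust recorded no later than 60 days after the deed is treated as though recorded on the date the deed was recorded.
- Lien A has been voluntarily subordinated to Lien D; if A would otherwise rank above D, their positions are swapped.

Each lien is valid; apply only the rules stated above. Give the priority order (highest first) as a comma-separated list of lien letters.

C, D, A, E, B

Effective dates after the stated exceptions: B was recorded 226 days after the deed — beyond 60 days — so no relation-back applies.
C is an ad valorem tax lien and takes priority over every other lien.
Remaining liens by effective date: A (28 July 2018), D (4 September 2018), E (12 September 2018), B (21 August 2019).
The subordination applies — A was senior to D — so A and D swap.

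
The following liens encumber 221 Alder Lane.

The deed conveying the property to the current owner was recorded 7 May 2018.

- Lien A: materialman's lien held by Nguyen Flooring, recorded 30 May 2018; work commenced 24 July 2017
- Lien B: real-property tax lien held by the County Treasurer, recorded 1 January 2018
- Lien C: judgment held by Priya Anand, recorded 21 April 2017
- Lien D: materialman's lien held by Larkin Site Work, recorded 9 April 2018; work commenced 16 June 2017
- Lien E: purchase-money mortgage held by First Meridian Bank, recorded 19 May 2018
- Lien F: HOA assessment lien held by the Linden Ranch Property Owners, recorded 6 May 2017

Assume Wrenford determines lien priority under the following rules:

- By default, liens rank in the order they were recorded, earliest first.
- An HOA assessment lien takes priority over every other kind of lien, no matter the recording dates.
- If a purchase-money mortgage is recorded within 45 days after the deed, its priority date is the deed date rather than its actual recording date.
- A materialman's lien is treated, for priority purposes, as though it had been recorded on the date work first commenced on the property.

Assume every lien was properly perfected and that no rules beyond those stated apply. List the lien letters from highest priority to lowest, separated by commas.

F, C, D, A, B, E

First, effective dates: A's effective date is 24 July 2017, when work began; D's effective date is 16 June 2017, when work began; E was recorded within the 45-day window, so its effective date is the deed date 7 May 2018.
As an HOA assessment lien, F is senior to every other lien.
Ordering the rest by effective date: C (21 April 2017), D (16 June 2017), A (24 July 2017), B (1 January 2018), E (7 May 2018).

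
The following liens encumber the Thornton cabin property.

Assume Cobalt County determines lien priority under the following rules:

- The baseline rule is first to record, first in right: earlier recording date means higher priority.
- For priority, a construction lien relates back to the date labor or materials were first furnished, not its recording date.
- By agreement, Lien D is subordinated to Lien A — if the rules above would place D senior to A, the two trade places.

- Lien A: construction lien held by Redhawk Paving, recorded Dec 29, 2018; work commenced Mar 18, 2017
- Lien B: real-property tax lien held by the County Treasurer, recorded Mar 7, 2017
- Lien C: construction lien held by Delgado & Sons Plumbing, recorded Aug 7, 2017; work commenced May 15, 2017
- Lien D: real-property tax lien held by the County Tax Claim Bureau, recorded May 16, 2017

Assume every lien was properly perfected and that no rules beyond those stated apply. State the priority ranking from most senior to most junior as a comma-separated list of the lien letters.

B, A, C, D

Effective dates: A is treated as recorded Mar 18, 2017, the work-commencement date; C is treated as recorded May 15, 2017, the work-commencement date.
By effective date, earliest first: B (Mar 7, 2017), A (Mar 18, 2017), C (May 15, 2017), D (May 16, 2017).
Since D is not senior to A, the subordination leaves the order unchanged.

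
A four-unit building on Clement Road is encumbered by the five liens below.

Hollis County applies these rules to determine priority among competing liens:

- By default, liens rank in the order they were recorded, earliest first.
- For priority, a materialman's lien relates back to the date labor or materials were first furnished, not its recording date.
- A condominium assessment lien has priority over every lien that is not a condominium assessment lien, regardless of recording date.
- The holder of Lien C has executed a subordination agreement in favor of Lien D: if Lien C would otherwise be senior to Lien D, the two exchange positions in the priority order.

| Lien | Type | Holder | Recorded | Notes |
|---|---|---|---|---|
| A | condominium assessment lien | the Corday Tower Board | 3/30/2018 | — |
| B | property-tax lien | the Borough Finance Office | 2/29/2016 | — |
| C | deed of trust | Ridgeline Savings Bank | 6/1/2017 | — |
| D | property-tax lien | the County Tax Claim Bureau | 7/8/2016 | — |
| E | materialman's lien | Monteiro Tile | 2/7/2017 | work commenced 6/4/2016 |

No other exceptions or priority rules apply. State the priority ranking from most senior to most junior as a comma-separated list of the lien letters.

A, B, E, D, C

First, effective dates: E's effective date is 6/4/2016, when work began.
As a condominium assessment lien, A is senior to every other lien.
Among the remaining liens, by effective date: B (2/29/2016), E (6/4/2016), D (7/8/2016), C (6/1/2017).
C is already junior to D, so the subordination agreement changes nothing.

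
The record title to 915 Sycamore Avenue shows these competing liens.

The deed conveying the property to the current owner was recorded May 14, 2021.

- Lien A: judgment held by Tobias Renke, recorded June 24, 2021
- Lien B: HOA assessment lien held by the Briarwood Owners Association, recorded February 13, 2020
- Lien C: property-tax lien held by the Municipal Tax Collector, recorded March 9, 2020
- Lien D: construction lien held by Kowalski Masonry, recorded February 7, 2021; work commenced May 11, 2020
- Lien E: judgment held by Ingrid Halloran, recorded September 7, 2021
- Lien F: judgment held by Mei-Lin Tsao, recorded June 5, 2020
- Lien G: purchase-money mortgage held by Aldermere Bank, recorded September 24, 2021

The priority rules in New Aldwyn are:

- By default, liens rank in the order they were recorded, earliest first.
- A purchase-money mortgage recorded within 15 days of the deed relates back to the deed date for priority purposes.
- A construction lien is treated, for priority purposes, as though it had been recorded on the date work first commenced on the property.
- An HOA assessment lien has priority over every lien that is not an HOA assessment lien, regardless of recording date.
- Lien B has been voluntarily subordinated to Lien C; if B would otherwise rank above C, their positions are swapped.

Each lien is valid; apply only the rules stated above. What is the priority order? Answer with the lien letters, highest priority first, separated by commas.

Adjusting effective dates: D relates back to May 11, 2020 (work commenced); G was recorded 133 days after the deed — beyond 15 days — so no relation-back applies.
B is an HOA assessment lien and takes priority over every other lien.
Remaining liens by effective date: C (March 9, 2020), D (May 11, 2020), F (June 5, 2020), A (June 24, 2021), E (September 7, 2021), G (September 24, 2021).
B is senior to C before the subordination, so the two trade places.

C, B, D, F, A, E, G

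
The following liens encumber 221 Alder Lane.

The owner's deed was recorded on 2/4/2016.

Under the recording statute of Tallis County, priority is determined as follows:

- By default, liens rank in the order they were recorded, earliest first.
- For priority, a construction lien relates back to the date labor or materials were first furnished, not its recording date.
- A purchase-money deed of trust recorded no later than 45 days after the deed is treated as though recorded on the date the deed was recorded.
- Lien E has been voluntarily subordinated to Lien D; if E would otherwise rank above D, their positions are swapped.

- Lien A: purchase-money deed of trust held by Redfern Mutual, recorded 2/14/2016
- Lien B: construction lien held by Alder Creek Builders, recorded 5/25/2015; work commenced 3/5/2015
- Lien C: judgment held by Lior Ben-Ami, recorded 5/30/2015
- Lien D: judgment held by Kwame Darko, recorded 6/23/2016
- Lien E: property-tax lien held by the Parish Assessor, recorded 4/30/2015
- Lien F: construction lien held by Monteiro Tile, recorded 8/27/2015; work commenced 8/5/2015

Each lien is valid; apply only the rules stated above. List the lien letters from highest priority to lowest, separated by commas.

Effective dates after the stated exceptions: A's effective date is the deed date, 2/4/2016; B is treated as recorded 3/5/2015, the work-commencement date; F is treated as recorded 8/5/2015, the work-commencement date.
By effective date: B (3/5/2015), E (4/30/2015), C (5/30/2015), F (8/5/2015), A (2/4/2016), D (6/23/2016).
E would otherwise be senior to D, so under the subordination agreement E and D exchange positions.

B, D, C, F, A, E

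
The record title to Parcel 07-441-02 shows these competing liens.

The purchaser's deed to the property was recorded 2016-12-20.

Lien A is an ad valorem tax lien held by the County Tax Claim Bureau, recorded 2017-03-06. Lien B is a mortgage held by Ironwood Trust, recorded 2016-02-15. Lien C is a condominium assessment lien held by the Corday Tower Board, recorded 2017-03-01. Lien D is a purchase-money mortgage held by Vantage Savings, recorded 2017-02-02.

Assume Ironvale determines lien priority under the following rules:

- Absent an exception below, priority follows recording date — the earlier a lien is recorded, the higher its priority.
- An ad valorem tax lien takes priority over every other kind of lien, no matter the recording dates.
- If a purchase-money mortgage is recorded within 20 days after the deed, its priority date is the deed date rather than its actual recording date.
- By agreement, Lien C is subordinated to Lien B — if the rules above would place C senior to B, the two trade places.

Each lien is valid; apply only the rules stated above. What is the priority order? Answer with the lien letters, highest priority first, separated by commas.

Adjusting effective dates: D was recorded 44 days after the deed, outside the 20-day window, so it keeps its recording date.
A is an ad valorem tax lien and takes priority over every other lien.
Ordering the rest by effective date: B (2016-02-15), D (2017-02-02), C (2017-03-01).
C already ranks below B; the subordination has no effect.

A, B, D, C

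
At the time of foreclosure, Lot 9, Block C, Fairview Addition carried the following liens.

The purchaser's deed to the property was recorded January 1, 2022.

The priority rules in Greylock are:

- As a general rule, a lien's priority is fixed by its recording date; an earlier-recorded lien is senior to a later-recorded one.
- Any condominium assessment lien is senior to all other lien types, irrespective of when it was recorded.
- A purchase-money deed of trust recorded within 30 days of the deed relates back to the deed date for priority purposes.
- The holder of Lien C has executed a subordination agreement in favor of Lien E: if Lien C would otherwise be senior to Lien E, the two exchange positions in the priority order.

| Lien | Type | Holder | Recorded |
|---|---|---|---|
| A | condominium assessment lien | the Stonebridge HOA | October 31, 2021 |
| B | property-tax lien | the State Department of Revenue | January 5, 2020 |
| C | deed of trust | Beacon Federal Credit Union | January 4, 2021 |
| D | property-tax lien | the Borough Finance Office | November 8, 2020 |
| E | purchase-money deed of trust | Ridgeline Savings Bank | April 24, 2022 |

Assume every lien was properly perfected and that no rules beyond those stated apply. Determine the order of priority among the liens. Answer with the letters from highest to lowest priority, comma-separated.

A, B, D, E, C

Effective dates after the stated exceptions: E was recorded 113 days after the deed — beyond 30 days — so no relation-back applies.
A, as a condominium assessment lien, has superpriority and ranks first.
Ordering the rest by effective date: B (January 5, 2020), D (November 8, 2020), C (January 4, 2021), E (April 24, 2022).
C would otherwise be senior to E, so under the subordination agreement C and E exchange positions.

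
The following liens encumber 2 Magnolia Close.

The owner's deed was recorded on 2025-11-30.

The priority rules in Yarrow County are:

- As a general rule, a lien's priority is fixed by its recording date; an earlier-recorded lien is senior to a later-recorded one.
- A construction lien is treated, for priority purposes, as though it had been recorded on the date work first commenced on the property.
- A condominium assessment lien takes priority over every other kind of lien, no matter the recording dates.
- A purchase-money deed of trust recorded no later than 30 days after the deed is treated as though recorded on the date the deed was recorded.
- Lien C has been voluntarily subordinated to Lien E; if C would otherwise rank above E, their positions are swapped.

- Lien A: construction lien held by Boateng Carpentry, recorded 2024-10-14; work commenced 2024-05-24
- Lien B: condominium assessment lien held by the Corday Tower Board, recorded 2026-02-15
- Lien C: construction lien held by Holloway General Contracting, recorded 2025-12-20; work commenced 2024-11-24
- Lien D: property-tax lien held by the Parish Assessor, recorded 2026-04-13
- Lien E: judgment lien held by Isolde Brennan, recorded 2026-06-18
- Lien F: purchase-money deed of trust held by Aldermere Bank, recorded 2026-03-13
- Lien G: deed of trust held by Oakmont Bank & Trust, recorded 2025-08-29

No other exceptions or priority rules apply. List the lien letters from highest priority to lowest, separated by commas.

B, A, E, G, F, D, C

Effective dates after the stated exceptions: A's effective date is 2024-05-24, when work began; C's effective date is 2024-11-24, when work began; F was recorded 103 days after the deed — beyond 30 days — so no relation-back applies.
B is a condominium assessment lien, so it outranks all other liens regardless of date.
Remaining liens by effective date: A (2024-05-24), C (2024-11-24), G (2025-08-29), F (2026-03-13), D (2026-04-13), E (2026-06-18).
The subordination applies — C was senior to E — so C and E swap.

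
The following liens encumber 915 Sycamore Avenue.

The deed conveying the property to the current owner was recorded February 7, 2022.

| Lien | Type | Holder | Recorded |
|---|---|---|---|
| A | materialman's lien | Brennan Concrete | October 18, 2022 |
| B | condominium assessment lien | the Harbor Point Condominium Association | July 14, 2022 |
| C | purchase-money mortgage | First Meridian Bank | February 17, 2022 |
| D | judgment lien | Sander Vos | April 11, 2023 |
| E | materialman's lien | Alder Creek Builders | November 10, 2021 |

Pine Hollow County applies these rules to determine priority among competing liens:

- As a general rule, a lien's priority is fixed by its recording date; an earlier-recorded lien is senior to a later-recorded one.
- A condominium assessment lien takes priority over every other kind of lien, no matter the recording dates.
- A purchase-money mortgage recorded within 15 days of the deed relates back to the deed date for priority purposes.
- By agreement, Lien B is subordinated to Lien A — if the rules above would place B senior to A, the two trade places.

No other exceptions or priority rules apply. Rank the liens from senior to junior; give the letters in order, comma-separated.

A, E, C, B, D

Effective dates: C was recorded within the 15-day window, so its effective date is the deed date February 7, 2022.
B is a condominium assessment lien, so it outranks all other liens regardless of date.
Remaining liens by effective date: E (November 10, 2021), C (February 7, 2022), A (October 18, 2022), D (April 11, 2023).
Because B would otherwise rank above A, the subordination swaps them.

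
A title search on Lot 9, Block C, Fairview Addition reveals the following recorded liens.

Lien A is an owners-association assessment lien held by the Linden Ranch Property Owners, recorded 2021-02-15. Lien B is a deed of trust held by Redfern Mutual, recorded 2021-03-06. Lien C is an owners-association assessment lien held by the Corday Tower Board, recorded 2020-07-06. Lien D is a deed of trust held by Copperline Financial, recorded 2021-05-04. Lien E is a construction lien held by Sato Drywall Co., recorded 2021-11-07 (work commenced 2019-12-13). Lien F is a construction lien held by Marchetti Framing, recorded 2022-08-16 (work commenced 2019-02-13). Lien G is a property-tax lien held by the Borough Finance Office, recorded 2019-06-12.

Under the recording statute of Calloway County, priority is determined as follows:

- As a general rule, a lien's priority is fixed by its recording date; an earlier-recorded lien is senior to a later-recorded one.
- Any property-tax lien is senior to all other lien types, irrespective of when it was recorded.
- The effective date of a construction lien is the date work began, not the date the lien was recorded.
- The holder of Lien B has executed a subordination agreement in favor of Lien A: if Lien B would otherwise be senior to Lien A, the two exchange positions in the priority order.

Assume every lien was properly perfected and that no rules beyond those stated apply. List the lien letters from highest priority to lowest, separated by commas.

Effective dates: E relates back to 2019-12-13 (work commenced); F relates back to 2019-02-13 (work commenced).
G, as a property-tax lien, has superpriority and ranks first.
Remaining liens by effective date: F (2019-02-13), E (2019-12-13), C (2020-07-06), A (2021-02-15), B (2021-03-06), D (2021-05-04).
B already ranks below A; the subordination has no effect.

G, F, E, C, A, B, D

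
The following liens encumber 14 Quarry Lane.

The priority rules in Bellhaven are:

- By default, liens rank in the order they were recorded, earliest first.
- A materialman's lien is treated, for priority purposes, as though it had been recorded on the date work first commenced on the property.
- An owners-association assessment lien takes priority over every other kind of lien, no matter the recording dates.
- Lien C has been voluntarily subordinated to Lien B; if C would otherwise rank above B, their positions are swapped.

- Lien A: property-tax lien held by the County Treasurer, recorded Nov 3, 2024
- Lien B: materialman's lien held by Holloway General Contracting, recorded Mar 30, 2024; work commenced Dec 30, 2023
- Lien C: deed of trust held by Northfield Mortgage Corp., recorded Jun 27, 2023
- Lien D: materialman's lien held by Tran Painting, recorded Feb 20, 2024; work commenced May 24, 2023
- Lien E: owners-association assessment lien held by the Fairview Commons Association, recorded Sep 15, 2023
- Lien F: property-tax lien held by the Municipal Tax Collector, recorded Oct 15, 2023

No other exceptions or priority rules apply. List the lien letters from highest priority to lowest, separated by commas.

E, D, B, F, C, A

Effective dates: B is treated as recorded Dec 30, 2023, the work-commencement date; D relates back to May 24, 2023 (work commenced).
E is an owners-association assessment lien and takes priority over every other lien.
Remaining liens by effective date: D (May 24, 2023), C (Jun 27, 2023), F (Oct 15, 2023), B (Dec 30, 2023), A (Nov 3, 2024).
C is senior to B before the subordination, so the two trade places.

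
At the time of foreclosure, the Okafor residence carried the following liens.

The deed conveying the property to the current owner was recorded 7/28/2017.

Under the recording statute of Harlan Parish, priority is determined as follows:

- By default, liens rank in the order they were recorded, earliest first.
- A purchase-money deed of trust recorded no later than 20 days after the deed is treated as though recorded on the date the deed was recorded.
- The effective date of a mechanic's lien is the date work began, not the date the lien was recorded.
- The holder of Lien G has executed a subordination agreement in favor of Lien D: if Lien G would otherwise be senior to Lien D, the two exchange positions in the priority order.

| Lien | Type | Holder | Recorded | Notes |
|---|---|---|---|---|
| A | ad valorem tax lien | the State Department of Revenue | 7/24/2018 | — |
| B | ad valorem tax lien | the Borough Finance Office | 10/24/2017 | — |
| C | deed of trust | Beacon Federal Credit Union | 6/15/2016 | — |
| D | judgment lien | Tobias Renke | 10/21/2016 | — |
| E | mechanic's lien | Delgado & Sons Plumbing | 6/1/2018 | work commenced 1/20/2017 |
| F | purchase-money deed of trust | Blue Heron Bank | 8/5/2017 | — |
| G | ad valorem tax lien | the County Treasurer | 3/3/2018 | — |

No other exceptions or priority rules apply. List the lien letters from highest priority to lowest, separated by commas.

Adjusting effective dates: E is treated as recorded 1/20/2017, the work-commencement date; F relates back to the deed date 7/28/2017.
Ordering by effective date: C (6/15/2016), D (10/21/2016), E (1/20/2017), F (7/28/2017), B (10/24/2017), G (3/3/2018), A (7/24/2018).
G is already junior to D, so the subordination agreement changes nothing.

C, D, E, F, B, G, A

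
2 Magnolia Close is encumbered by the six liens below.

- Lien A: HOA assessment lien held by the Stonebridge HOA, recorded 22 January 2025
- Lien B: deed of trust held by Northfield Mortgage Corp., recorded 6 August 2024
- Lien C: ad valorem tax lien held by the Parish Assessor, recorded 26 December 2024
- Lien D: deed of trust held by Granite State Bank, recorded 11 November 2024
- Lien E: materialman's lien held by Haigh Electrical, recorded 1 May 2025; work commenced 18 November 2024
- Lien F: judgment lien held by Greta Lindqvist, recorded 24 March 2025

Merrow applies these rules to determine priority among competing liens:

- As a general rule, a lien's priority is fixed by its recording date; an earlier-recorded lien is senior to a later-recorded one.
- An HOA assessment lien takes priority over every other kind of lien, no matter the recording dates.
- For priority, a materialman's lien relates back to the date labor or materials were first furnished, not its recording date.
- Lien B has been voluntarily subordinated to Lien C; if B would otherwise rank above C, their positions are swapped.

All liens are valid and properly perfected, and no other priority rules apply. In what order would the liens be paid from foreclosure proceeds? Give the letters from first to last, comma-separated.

Effective dates after the stated exceptions: E is treated as recorded 18 November 2024, the work-commencement date.
A is an HOA assessment lien and takes priority over every other lien.
Remaining liens by effective date: B (6 August 2024), D (11 November 2024), E (18 November 2024), C (26 December 2024), F (24 March 2025).
Because B would otherwise rank above C, the subordination swaps them.

A, C, D, E, B, F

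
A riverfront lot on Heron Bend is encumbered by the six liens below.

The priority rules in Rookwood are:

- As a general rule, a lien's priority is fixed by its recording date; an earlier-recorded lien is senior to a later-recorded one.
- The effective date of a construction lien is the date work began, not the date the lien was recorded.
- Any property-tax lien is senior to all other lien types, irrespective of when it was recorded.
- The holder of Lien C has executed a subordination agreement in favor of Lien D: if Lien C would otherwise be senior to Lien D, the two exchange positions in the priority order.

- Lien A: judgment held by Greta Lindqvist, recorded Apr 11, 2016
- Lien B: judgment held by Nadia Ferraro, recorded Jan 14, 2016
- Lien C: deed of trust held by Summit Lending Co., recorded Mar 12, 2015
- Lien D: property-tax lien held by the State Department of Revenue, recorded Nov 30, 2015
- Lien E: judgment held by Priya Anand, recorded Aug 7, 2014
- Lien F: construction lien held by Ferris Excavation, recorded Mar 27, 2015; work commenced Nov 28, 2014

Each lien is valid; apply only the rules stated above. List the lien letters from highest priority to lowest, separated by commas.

First, effective dates: F relates back to Nov 28, 2014 (work commenced).
D, as a property-tax lien, has superpriority and ranks first.
The other liens, earliest effective date first: E (Aug 7, 2014), F (Nov 28, 2014), C (Mar 12, 2015), B (Jan 14, 2016), A (Apr 11, 2016).
C is already junior to D, so the subordination agreement changes nothing.

D, E, F, C, B, A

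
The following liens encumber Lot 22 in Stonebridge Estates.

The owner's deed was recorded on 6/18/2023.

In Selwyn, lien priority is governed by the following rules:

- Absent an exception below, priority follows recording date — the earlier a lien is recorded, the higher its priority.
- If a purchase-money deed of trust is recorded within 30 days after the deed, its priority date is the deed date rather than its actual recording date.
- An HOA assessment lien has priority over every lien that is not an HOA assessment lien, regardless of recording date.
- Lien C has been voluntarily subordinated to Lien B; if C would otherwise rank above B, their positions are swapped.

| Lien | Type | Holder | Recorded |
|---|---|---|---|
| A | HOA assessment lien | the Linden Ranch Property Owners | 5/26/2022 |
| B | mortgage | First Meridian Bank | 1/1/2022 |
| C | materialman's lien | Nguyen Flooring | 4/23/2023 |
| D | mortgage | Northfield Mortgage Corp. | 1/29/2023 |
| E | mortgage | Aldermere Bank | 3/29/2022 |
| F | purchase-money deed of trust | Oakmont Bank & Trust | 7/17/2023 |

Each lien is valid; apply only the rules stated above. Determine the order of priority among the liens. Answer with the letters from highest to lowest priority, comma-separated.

A, B, E, D, C, F

Adjusting effective dates: F's effective date is the deed date, 6/18/2023.
As an HOA assessment lien, A is senior to every other lien.
The other liens, earliest effective date first: B (1/1/2022), E (3/29/2022), D (1/29/2023), C (4/23/2023), F (6/18/2023).
C is already junior to B, so the subordination agreement changes nothing.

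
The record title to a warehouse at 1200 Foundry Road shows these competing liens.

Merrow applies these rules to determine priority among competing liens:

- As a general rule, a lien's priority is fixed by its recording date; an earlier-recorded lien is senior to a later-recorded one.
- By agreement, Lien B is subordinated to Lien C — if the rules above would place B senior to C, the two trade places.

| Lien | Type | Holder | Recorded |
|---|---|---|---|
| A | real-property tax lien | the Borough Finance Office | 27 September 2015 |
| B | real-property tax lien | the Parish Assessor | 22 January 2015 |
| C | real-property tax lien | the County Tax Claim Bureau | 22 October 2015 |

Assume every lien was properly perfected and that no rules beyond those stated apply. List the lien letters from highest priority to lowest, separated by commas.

Sorted by effective date: B (22 January 2015), A (27 September 2015), C (22 October 2015).
The subordination applies — B was senior to C — so B and C swap.

C, A, B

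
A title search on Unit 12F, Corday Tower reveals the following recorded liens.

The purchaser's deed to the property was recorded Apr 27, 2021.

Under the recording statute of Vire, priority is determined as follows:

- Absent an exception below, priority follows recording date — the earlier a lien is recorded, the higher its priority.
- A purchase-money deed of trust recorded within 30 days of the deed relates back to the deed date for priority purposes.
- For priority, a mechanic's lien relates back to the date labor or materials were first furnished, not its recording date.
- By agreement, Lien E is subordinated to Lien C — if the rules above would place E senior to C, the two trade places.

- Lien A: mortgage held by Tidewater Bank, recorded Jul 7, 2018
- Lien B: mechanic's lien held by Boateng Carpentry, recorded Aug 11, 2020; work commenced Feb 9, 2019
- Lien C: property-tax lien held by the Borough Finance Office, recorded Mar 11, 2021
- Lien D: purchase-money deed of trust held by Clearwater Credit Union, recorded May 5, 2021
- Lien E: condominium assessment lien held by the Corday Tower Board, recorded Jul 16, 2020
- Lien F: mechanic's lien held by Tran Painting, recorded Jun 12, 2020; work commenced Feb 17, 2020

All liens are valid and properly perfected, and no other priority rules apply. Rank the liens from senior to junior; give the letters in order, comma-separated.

A, B, F, C, E, D

First, effective dates: B is treated as recorded Feb 9, 2019, the work-commencement date; D was recorded within the 30-day window, so its effective date is the deed date Apr 27, 2021; F is treated as recorded Feb 17, 2020, the work-commencement date.
By effective date: A (Jul 7, 2018), B (Feb 9, 2019), F (Feb 17, 2020), E (Jul 16, 2020), C (Mar 11, 2021), D (Apr 27, 2021).
The subordination applies — E was senior to C — so E and C swap.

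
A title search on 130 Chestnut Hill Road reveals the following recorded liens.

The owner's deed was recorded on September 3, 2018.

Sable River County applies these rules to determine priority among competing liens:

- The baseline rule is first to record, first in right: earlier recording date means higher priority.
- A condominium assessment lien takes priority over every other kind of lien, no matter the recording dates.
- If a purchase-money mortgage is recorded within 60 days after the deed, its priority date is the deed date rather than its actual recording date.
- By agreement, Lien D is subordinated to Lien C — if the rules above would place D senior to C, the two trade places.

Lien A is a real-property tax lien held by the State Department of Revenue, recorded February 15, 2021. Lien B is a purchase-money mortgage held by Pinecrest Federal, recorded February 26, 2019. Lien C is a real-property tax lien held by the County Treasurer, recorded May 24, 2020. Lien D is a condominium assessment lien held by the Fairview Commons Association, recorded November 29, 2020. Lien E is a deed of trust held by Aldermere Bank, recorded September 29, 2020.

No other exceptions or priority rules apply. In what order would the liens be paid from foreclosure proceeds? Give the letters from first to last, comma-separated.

C, B, D, E, A

Effective dates: B was recorded 176 days after the deed, outside the 60-day window, so it keeps its recording date.
D is a condominium assessment lien and takes priority over every other lien.
The other liens, earliest effective date first: B (February 26, 2019), C (May 24, 2020), E (September 29, 2020), A (February 15, 2021).
D would otherwise be senior to C, so under the subordination agreement D and C exchange positions.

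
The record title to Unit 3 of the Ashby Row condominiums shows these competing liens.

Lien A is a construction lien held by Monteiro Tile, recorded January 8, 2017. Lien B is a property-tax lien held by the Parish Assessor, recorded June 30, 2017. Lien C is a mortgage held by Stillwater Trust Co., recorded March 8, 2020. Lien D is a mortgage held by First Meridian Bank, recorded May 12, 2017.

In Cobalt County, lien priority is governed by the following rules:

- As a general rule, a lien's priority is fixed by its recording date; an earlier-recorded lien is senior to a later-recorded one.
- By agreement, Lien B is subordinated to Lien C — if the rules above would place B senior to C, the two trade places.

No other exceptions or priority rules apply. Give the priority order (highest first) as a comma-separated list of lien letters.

A, D, C, B

Sorted by effective date: A (January 8, 2017), D (May 12, 2017), B (June 30, 2017), C (March 8, 2020).
The subordination applies — B was senior to C — so B and C swap.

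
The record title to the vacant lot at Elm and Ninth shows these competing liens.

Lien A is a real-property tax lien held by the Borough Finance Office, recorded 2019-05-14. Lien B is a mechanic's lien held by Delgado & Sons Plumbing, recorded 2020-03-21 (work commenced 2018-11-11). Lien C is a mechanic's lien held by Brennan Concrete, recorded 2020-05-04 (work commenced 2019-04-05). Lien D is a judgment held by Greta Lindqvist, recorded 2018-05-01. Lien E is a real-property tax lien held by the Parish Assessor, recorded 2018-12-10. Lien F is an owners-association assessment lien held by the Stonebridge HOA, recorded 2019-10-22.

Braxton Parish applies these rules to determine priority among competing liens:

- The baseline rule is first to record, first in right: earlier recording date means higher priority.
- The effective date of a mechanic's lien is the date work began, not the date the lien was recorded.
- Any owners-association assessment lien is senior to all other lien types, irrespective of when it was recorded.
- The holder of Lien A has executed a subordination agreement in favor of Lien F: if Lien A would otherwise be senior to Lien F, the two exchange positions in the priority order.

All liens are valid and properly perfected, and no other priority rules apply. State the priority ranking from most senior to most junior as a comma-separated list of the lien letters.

F, D, B, E, C, A

First, effective dates: B's effective date is 2018-11-11, when work began; C relates back to 2019-04-05 (work commenced).
As an owners-association assessment lien, F is senior to every other lien.
Among the remaining liens, by effective date: D (2018-05-01), B (2018-11-11), E (2018-12-10), C (2019-04-05), A (2019-05-14).
A already ranks below F; the subordination has no effect.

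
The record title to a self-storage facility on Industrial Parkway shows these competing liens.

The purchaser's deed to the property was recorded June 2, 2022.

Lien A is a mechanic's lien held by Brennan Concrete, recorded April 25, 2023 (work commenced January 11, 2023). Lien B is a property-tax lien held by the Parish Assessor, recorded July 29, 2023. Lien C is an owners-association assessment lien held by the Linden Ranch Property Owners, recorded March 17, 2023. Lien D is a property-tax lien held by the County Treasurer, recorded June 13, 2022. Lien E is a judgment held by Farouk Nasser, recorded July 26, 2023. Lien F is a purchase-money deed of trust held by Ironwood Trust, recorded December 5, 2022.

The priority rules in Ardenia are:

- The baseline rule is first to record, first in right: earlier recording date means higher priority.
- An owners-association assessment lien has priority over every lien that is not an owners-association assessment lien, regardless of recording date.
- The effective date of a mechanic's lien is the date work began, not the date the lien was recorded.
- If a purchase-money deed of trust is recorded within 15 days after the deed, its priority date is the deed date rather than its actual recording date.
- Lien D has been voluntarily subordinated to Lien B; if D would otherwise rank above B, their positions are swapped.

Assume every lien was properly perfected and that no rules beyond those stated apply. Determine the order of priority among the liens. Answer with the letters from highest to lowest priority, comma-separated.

C, B, F, A, E, D

Effective dates: A relates back to January 11, 2023 (work commenced); F was recorded 186 days after the deed — beyond 15 days — so no relation-back applies.
C is an owners-association assessment lien, so it outranks all other liens regardless of date.
The other liens, earliest effective date first: D (June 13, 2022), F (December 5, 2022), A (January 11, 2023), E (July 26, 2023), B (July 29, 2023).
Because D would otherwise rank above B, the subordination swaps them.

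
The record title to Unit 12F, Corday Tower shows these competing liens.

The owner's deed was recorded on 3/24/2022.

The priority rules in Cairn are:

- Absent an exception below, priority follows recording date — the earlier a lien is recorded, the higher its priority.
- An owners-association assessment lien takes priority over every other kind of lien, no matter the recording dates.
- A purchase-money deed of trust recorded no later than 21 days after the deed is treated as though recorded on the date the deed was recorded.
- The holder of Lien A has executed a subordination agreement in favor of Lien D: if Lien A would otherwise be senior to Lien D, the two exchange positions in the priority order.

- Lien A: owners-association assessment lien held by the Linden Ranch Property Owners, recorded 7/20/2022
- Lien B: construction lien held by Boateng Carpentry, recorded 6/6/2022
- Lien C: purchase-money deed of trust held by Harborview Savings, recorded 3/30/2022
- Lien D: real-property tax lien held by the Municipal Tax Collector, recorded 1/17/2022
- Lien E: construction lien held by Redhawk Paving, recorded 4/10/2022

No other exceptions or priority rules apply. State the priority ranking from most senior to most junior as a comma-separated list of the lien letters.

First, effective dates: C's effective date is the deed date, 3/24/2022.
As an owners-association assessment lien, A is senior to every other lien.
Ordering the rest by effective date: D (1/17/2022), C (3/24/2022), E (4/10/2022), B (6/6/2022).
The subordination applies — A was senior to D — so A and D swap.

D, A, C, E, B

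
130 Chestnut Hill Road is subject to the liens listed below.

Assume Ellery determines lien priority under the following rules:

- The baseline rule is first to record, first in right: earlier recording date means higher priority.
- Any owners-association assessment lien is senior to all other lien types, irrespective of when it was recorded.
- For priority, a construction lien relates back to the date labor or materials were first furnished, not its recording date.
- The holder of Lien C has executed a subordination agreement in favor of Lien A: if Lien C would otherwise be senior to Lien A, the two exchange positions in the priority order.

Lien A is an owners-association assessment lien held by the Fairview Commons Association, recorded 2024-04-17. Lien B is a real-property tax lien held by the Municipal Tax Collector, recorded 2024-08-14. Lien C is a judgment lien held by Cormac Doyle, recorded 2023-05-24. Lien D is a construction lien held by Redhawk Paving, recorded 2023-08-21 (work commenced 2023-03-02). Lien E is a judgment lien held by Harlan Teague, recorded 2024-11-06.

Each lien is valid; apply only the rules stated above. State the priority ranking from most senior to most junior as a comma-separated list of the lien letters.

A, D, C, B, E

Effective dates: D is treated as recorded 2023-03-02, the work-commencement date.
As an owners-association assessment lien, A is senior to every other lien.
Remaining liens by effective date: D (2023-03-02), C (2023-05-24), B (2024-08-14), E (2024-11-06).
C is already junior to A, so the subordination agreement changes nothing.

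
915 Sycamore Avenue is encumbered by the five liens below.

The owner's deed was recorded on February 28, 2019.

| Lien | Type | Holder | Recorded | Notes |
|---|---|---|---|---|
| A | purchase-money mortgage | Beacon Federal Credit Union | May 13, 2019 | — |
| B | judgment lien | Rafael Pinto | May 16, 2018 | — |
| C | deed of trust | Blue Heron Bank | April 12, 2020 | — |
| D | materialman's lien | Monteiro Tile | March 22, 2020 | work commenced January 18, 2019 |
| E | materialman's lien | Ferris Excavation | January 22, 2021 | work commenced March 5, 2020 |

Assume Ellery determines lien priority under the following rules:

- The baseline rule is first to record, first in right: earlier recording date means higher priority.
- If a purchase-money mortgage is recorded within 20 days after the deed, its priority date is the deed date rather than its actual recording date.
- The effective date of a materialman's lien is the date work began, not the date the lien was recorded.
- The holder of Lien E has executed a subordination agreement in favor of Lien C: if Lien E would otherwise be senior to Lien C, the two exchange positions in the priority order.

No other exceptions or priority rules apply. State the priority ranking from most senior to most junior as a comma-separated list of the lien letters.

B, D, A, C, E

Effective dates after the stated exceptions: A was recorded 74 days after the deed, outside the 20-day window, so it keeps its recording date; D relates back to January 18, 2019 (work commenced); E's effective date is March 5, 2020, when work began.
By effective date, earliest first: B (May 16, 2018), D (January 18, 2019), A (May 13, 2019), E (March 5, 2020), C (April 12, 2020).
The subordination applies — E was senior to C — so E and C swap.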